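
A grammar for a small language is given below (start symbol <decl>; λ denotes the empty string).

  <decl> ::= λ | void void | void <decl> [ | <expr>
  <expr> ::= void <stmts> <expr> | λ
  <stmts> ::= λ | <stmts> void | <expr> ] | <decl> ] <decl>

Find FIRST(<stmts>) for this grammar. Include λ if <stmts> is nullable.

<stmts> ::= λ contributes λ.
From <stmts> ::= <stmts> void: <stmts> nullable, take FIRST(<stmts>) ∪ {void} = { ], void }.
From <stmts> ::= <expr> ]: <expr> nullable, take FIRST(<expr>) ∪ {]} = { ], void }.
From <stmts> ::= <decl> ] <decl>: <decl> nullable, take FIRST(<decl>) ∪ {]} = { ], void }.
Union: FIRST(<stmts>) = { ], void, λ }.

{ ], void, λ }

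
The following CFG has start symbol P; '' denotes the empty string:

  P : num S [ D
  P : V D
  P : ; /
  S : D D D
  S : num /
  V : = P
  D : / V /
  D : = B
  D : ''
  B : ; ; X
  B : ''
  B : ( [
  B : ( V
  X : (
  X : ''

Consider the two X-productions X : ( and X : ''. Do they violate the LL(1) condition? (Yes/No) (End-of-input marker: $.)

No

FIRST(() = { ( } and FIRST('') = { '' }.
The second is nullable but FOLLOW(X) = { $, /, =, [ } is disjoint from FIRST of the first.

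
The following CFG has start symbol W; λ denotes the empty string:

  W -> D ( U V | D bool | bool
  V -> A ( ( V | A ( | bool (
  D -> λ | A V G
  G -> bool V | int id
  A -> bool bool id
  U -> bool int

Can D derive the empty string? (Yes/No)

D has an λ-production, so D ⇒ λ.

Yes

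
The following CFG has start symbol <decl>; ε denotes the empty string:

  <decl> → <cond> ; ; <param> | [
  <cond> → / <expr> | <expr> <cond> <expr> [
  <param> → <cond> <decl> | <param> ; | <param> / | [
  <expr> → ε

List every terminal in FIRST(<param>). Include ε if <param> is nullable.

{ /, [ }

From <param> → <cond> <decl>: add FIRST(<cond>) = { / }.
From <param> → <param> ;: add FIRST(<param>) = { /, [ }.
From <param> → <param> /: add FIRST(<param>) = { /, [ }.
<param> → [ contributes {[}.
Union: FIRST(<param>) = { /, [ }.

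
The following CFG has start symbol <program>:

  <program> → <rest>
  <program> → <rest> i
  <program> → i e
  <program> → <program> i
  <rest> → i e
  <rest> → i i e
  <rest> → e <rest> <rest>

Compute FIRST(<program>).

{ e, i }

From <program> → <rest>: add FIRST(<rest>) = { e, i }.
From <program> → <rest> i: add FIRST(<rest>) = { e, i }.
<program> → i e contributes {i}.
From <program> → <program> i: add FIRST(<program>) = { e, i }.
Union: FIRST(<program>) = { e, i }.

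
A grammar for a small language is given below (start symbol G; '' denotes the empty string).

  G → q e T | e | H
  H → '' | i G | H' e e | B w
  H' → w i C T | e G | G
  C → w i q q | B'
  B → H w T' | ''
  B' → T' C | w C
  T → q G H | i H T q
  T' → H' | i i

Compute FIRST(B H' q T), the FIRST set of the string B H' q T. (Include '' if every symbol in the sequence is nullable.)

Add FIRST(B)\{''} = { e, i, q, w }; B is nullable, continue.
Add FIRST(H')\{''} = { e, i, q, w }; H' is nullable, continue.
q is a terminal; add {q} and stop.

{ e, i, q, w }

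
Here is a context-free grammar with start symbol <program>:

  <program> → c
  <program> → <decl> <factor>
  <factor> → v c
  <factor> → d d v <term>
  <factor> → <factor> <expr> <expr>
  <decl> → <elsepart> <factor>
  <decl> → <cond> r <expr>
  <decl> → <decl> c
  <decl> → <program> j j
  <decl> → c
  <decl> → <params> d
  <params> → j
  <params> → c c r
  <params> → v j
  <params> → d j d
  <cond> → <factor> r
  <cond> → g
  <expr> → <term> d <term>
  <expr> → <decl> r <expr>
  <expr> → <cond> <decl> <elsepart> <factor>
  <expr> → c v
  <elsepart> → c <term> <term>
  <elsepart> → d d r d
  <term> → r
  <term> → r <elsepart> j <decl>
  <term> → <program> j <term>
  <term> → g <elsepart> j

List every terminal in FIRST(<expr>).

{ c, d, g, j, r, v }

From <expr> → <term> d <term>: add FIRST(<term>) = { c, d, g, j, r, v }.
From <expr> → <decl> r <expr>: add FIRST(<decl>) = { c, d, g, j, v }.
From <expr> → <cond> <decl> <elsepart> <factor>: add FIRST(<cond>) = { d, g, v }.
<expr> → c v contributes {c}.
Union: FIRST(<expr>) = { c, d, g, j, r, v }.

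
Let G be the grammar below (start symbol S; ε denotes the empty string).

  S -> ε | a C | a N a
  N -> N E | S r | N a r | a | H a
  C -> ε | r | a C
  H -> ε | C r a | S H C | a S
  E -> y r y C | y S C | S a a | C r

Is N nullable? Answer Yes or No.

No

Nullable nonterminals: C, H, S.
No production of N has an RHS whose symbols are all nullable, so N is not nullable.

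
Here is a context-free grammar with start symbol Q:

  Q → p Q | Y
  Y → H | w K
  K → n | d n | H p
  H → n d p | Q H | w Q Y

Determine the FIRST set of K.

K → n contributes {n}.
K → d n contributes {d}.
From K → H p: add FIRST(H) = { n, p, w }.
Union: FIRST(K) = { d, n, p, w }.

{ d, n, p, w }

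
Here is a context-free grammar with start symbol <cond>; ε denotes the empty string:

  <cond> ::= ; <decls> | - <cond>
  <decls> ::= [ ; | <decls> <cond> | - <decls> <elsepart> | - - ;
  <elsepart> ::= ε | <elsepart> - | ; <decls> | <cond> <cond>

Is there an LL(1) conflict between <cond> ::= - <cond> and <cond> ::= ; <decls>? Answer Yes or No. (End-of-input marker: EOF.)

No

FIRST(- <cond>) = { - } and FIRST(; <decls>) = { ; }.
The FIRST sets are disjoint and neither alternative is nullable — no conflict.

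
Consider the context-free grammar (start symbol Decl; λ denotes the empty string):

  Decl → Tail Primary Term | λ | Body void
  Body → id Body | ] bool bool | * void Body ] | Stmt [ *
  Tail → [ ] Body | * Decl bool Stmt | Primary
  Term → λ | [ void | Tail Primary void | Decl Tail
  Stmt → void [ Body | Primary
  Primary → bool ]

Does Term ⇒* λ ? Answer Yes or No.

Term has an λ-production, so Term ⇒ λ.

Yes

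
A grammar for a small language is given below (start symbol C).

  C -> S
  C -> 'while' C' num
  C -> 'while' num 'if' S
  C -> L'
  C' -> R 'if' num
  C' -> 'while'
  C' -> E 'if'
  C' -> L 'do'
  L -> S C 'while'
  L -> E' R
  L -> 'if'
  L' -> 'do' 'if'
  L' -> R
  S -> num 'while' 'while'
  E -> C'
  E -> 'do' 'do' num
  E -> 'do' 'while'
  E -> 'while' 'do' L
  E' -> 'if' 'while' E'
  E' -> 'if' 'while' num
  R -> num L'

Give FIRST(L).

From L -> S C 'while': add FIRST(S) = { num }.
From L -> E' R: add FIRST(E') = { 'if' }.
L -> 'if' contributes {'if'}.
Union: FIRST(L) = { 'if', num }.

{ 'if', num }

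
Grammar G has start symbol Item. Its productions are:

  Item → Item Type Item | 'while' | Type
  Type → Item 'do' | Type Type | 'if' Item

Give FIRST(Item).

{ 'if', 'while' }

From Item → Item Type Item: add FIRST(Item) = { 'if', 'while' }.
Item → 'while' contributes {'while'}.
From Item → Type: add FIRST(Type) = { 'if', 'while' }.
Union: FIRST(Item) = { 'if', 'while' }.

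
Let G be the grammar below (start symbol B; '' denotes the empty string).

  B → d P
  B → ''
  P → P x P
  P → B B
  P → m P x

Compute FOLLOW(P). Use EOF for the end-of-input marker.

In B → d P: P is at the end, add FOLLOW(B) = { EOF, d, x }.
In P → P x P: add FIRST(x P) = { x }.
In P → P x P: P is at the end, add FOLLOW(P) = { EOF, d, x }.
In P → m P x: add FIRST(x) = { x }.
Union: FOLLOW(P) = { EOF, d, x }.

{ EOF, d, x }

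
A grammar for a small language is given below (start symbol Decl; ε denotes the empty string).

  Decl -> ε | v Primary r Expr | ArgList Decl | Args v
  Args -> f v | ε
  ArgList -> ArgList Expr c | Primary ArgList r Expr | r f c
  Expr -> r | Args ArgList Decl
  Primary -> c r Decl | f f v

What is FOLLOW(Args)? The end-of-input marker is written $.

{ c, f, r, v }

In Decl -> Args v: add FIRST(v) = { v }.
In Expr -> Args ArgList Decl: add FIRST(ArgList Decl) = { c, f, r }.
Union: FOLLOW(Args) = { c, f, r, v }.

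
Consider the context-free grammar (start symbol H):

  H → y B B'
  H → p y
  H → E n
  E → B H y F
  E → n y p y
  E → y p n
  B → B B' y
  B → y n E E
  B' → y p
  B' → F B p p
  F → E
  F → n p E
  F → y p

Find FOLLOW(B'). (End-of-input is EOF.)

{ EOF, y }

In H → y B B': B' is at the end, add FOLLOW(H) = { EOF, y }.
In B → B B' y: add FIRST(y) = { y }.
Union: FOLLOW(B') = { EOF, y }.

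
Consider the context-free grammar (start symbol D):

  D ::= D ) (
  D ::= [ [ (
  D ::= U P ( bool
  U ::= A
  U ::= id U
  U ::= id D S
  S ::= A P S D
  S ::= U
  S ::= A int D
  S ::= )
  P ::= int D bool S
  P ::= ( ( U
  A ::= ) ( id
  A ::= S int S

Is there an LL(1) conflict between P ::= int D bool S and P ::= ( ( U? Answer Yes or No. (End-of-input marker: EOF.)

FIRST(int D bool S) = { int } and FIRST(( ( U) = { ( }.
The FIRST sets are disjoint and neither alternative is nullable — no conflict.

No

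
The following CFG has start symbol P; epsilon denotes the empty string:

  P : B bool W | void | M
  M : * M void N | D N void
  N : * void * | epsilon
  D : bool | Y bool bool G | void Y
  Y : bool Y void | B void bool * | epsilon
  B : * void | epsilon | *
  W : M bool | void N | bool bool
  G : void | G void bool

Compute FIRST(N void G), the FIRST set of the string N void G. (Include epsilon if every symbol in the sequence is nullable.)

{ *, void }

Add FIRST(N)\{epsilon} = { * }; N is nullable, continue.
void is a terminal; add {void} and stop.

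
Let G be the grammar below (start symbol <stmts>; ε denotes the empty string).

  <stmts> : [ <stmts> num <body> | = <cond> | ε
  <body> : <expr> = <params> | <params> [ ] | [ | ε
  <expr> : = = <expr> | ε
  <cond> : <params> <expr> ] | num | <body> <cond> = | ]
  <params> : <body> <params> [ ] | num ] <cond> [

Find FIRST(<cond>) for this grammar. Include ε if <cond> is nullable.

{ =, [, ], num }

From <cond> : <params> <expr> ]: add FIRST(<params>) = { =, [, num }.
<cond> : num contributes {num}.
From <cond> : <body> <cond> =: <body> nullable, take FIRST(<body>) ∪ FIRST(<cond>) = { =, [, ], num }.
<cond> : ] contributes {]}.
Union: FIRST(<cond>) = { =, [, ], num }.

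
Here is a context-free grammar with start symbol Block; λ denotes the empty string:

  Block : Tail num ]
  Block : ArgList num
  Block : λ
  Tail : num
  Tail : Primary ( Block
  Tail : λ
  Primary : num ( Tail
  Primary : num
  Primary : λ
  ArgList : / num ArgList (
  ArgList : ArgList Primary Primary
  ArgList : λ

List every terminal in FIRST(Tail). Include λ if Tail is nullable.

{ (, num, λ }

Tail : num contributes {num}.
From Tail : Primary ( Block: Primary nullable, take FIRST(Primary) ∪ {(} = { (, num }.
Tail : λ contributes λ.
Union: FIRST(Tail) = { (, num, λ }.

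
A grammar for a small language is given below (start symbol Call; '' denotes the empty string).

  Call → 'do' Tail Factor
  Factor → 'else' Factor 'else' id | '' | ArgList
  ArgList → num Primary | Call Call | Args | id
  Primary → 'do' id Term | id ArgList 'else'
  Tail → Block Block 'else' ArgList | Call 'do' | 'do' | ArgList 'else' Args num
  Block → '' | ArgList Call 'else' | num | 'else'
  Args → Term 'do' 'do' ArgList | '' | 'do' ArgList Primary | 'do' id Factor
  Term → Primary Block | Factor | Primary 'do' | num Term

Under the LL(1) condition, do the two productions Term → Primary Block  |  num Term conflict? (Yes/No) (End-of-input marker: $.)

No

FIRST(Primary Block) = { 'do', id } and FIRST(num Term) = { num }.
The FIRST sets are disjoint and neither alternative is nullable — no conflict.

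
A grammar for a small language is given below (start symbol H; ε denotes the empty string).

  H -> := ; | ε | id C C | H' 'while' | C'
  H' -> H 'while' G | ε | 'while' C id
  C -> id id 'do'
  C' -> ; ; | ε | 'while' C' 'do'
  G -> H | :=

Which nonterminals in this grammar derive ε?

{ C', G, H, H' }

Directly nullable (have an ε-production): H, H', C'.
G -> H with every symbol nullable, so G is nullable.
No other nonterminal has a production whose RHS symbols are all nullable.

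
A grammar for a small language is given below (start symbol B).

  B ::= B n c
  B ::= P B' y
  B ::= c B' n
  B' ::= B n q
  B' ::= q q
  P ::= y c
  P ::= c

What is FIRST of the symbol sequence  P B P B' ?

{ c, y }

Add FIRST(P) = { c, y }; P is not nullable, stop.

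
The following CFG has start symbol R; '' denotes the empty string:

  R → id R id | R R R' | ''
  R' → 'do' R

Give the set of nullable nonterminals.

{ R }

Directly nullable (have an ''-production): R.
No other nonterminal has a production whose RHS symbols are all nullable.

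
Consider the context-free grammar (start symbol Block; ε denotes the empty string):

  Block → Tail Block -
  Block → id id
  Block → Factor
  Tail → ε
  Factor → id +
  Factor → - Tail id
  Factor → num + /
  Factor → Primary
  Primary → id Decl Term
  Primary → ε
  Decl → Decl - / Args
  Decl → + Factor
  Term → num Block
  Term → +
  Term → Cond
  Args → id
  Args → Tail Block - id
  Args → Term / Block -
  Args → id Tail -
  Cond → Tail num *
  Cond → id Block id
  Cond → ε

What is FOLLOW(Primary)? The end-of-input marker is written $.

{ $, +, -, /, id, num }

In Factor → Primary: Primary is at the end, add FOLLOW(Factor) = { $, +, -, /, id, num }.
Union: FOLLOW(Primary) = { $, +, -, /, id, num }.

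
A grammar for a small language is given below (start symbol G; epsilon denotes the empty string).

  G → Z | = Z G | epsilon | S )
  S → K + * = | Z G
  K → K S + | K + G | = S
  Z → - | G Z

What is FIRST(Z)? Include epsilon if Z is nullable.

Z → - contributes {-}.
From Z → G Z: G nullable, take FIRST(G) ∪ FIRST(Z) = { -, = }.
Union: FIRST(Z) = { -, = }.

{ -, = }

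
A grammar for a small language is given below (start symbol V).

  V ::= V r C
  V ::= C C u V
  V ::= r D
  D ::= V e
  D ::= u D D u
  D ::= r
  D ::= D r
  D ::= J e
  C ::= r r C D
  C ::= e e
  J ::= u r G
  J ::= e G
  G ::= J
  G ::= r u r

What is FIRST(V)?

From V ::= V r C: add FIRST(V) = { e, r }.
From V ::= C C u V: add FIRST(C) = { e, r }.
V ::= r D contributes {r}.
Union: FIRST(V) = { e, r }.

{ e, r }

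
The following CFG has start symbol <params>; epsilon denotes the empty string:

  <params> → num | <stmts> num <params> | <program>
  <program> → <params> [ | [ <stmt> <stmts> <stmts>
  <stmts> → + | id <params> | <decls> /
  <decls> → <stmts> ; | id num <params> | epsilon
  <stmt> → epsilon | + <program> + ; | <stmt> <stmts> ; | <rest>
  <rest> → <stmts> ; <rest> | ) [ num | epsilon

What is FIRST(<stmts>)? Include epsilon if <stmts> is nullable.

<stmts> → + contributes {+}.
<stmts> → id <params> contributes {id}.
From <stmts> → <decls> /: <decls> nullable, take FIRST(<decls>) ∪ {/} = { +, /, id }.
Union: FIRST(<stmts>) = { +, /, id }.

{ +, /, id }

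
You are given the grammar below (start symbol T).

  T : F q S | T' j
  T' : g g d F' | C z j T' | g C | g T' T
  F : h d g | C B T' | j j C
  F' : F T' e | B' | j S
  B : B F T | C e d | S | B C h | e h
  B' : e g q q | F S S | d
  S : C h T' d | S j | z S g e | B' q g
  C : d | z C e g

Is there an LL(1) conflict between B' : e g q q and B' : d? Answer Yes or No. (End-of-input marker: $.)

No

FIRST(e g q q) = { e } and FIRST(d) = { d }.
The FIRST sets are disjoint and neither alternative is nullable — no conflict.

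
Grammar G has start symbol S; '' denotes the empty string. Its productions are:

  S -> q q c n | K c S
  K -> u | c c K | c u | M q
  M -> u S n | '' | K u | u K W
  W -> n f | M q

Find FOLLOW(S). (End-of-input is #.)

S is the start symbol, so # ∈ FOLLOW(S).
In S -> K c S: S is at the end, add FOLLOW(S) = { #, n }.
In M -> u S n: add FIRST(n) = { n }.
Union: FOLLOW(S) = { #, n }.

{ #, n }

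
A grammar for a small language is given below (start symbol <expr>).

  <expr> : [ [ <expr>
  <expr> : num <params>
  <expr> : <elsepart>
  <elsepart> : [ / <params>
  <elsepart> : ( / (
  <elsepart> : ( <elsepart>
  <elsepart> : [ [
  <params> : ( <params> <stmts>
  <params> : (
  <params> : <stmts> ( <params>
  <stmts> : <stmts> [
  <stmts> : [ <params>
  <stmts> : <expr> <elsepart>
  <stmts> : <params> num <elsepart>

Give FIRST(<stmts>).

{ (, [, num }

From <stmts> : <stmts> [: add FIRST(<stmts>) = { (, [, num }.
<stmts> : [ <params> contributes {[}.
From <stmts> : <expr> <elsepart>: add FIRST(<expr>) = { (, [, num }.
From <stmts> : <params> num <elsepart>: add FIRST(<params>) = { (, [, num }.
Union: FIRST(<stmts>) = { (, [, num }.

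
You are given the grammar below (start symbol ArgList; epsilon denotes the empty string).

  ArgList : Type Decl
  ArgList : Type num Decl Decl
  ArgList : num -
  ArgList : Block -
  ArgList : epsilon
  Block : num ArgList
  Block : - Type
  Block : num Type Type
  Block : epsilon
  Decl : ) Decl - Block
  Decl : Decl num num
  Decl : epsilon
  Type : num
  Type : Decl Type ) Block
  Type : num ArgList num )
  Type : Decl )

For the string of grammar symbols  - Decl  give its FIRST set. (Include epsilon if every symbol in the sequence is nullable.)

- is a terminal; add {-} and stop.

{ - }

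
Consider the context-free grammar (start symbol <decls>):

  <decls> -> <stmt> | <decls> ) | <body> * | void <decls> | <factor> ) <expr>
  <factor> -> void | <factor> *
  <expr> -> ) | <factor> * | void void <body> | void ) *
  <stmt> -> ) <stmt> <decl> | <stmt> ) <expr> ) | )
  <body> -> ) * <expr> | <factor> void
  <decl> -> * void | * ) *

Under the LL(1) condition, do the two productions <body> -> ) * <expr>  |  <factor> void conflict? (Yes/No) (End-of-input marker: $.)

No

FIRST() * <expr>) = { ) } and FIRST(<factor> void) = { void }.
The FIRST sets are disjoint and neither alternative is nullable — no conflict.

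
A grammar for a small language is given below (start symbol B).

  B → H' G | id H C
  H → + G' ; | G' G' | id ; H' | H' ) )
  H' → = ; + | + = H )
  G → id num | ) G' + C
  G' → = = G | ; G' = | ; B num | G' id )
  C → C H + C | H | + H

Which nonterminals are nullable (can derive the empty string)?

No nonterminal has an empty production or an RHS whose symbols are all nullable.

{ } (none)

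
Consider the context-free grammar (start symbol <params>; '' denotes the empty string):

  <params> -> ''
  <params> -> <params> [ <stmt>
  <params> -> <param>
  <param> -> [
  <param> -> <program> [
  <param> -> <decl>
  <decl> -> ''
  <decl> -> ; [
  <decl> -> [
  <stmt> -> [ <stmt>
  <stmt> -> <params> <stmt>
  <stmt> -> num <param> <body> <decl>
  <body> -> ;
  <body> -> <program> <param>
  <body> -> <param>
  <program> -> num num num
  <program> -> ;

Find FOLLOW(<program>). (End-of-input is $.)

{ $, ;, [, num }

In <param> -> <program> [: add FIRST([) = { [ }.
In <body> -> <program> <param>: add FIRST(<param>)\{''} = { ;, [, num }.
  Since <param> is nullable, also add FOLLOW(<body>) = { $, ;, [, num }.
Union: FOLLOW(<program>) = { $, ;, [, num }.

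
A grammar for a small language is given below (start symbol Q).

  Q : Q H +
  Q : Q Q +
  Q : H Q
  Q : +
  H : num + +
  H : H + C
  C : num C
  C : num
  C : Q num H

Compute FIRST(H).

H : num + + contributes {num}.
From H : H + C: add FIRST(H) = { num }.
Union: FIRST(H) = { num }.

{ num }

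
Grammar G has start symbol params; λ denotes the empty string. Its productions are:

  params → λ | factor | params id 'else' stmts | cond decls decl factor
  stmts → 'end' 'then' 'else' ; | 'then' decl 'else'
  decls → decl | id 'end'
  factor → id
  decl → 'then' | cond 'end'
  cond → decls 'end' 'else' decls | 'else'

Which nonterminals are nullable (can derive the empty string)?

{ params }

Directly nullable (have an λ-production): params.
No other nonterminal has a production whose RHS symbols are all nullable.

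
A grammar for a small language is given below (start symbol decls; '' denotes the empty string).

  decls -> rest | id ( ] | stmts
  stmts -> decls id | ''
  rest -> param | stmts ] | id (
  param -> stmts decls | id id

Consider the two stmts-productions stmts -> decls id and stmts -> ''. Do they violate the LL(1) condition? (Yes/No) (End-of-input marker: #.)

Yes

FIRST(decls id) = { ], id } and FIRST('') = { '' }.
The second alternative is nullable and FOLLOW(stmts) = { #, ], id } shares ] with FIRST of the first — conflict.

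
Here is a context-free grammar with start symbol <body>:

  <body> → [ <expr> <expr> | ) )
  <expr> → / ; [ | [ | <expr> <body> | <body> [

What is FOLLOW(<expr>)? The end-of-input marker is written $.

In <body> → [ <expr> <expr>: add FIRST(<expr>) = { ), /, [ }.
In <body> → [ <expr> <expr>: <expr> is at the end, add FOLLOW(<body>) = { $, ), /, [ }.
In <expr> → <expr> <body>: add FIRST(<body>) = { ), [ }.
Union: FOLLOW(<expr>) = { $, ), /, [ }.

{ $, ), /, [ }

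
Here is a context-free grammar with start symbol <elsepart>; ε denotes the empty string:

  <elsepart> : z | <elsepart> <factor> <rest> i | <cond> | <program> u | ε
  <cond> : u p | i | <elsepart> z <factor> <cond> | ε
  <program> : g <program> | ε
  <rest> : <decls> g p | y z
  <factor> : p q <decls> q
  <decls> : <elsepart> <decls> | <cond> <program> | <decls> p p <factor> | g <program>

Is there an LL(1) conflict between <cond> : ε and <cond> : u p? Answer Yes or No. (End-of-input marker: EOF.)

Yes

FIRST(ε) = { ε } and FIRST(u p) = { u }.
The first alternative is nullable and FOLLOW(<cond>) = { EOF, g, i, p, q, u, z } shares u with FIRST of the second — conflict.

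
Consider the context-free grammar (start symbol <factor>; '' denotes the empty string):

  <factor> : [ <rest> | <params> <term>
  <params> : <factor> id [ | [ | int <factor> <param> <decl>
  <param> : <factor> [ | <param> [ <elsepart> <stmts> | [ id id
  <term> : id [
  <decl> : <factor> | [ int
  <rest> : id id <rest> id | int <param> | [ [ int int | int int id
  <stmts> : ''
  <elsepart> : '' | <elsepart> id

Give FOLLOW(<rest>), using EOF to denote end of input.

In <factor> : [ <rest>: <rest> is at the end, add FOLLOW(<factor>) = { EOF, [, id, int }.
In <rest> : id id <rest> id: add FIRST(id) = { id }.
Union: FOLLOW(<rest>) = { EOF, [, id, int }.

{ EOF, [, id, int }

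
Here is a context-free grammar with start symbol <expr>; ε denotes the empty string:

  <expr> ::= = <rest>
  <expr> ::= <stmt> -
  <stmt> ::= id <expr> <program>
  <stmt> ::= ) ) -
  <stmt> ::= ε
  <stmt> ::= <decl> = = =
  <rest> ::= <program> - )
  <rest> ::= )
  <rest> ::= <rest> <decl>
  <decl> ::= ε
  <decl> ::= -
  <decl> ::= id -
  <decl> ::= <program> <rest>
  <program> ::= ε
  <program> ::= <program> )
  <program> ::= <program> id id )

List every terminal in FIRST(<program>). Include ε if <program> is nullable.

<program> ::= ε contributes ε.
From <program> ::= <program> ): <program> nullable, take FIRST(<program>) ∪ {)} = { ), id }.
From <program> ::= <program> id id ): <program> nullable, take FIRST(<program>) ∪ {id} = { ), id }.
Union: FIRST(<program>) = { ), id, ε }.

{ ), id, ε }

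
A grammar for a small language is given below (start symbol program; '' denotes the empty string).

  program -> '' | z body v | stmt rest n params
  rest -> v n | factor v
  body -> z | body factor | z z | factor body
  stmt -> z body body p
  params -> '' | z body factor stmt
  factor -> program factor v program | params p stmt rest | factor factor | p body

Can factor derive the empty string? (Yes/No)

Nullable nonterminals: params, program.
No production of factor has an RHS whose symbols are all nullable, so factor is not nullable.

No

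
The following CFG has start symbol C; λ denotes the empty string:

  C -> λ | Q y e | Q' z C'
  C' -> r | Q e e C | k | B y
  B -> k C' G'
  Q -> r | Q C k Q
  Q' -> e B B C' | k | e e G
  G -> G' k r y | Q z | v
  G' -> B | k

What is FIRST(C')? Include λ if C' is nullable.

C' -> r contributes {r}.
From C' -> Q e e C: add FIRST(Q) = { r }.
C' -> k contributes {k}.
From C' -> B y: add FIRST(B) = { k }.
Union: FIRST(C') = { k, r }.

{ k, r }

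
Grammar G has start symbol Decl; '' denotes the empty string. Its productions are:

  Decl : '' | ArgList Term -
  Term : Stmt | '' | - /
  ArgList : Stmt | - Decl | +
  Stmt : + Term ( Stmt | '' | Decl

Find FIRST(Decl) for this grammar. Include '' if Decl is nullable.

Decl : '' contributes ''.
From Decl : ArgList Term -: ArgList, Term nullable, take FIRST(ArgList) ∪ FIRST(Term) ∪ {-} = { +, - }.
Union: FIRST(Decl) = { +, -, '' }.

{ +, -, '' }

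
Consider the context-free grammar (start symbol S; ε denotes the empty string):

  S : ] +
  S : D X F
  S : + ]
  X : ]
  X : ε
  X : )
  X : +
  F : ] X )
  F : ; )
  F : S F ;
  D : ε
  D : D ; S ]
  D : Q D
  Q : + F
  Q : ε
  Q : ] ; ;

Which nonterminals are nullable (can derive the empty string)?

Directly nullable (have an ε-production): X, D, Q.
No other nonterminal has a production whose RHS symbols are all nullable.

{ D, Q, X }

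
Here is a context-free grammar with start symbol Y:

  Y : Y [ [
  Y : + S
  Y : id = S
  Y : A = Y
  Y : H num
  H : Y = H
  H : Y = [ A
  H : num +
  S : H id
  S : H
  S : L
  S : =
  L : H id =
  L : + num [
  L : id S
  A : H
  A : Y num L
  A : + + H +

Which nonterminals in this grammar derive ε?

{ } (none)

No nonterminal has an empty production or an RHS whose symbols are all nullable.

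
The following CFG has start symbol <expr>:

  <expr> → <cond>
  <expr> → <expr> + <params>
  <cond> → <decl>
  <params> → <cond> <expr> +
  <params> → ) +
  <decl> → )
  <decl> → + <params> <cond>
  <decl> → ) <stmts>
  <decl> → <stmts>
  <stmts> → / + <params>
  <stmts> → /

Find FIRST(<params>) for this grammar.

{ ), +, / }

From <params> → <cond> <expr> +: add FIRST(<cond>) = { ), +, / }.
<params> → ) + contributes {)}.
Union: FIRST(<params>) = { ), +, / }.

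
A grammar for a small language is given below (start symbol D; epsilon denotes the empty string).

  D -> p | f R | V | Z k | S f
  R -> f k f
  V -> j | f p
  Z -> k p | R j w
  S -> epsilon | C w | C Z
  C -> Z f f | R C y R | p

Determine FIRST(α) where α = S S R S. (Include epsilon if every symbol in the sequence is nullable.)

{ f, k, p }

Add FIRST(S)\{epsilon} = { f, k, p }; S is nullable, continue.
Add FIRST(S)\{epsilon} = { f, k, p }; S is nullable, continue.
Add FIRST(R) = { f }; R is not nullable, stop.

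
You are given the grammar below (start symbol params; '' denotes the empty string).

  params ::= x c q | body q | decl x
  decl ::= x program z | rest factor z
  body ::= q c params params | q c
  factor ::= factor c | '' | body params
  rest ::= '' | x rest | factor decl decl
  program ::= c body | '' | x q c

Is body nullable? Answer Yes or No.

No

Nullable nonterminals: factor, program, rest.
No production of body has an RHS whose symbols are all nullable, so body is not nullable.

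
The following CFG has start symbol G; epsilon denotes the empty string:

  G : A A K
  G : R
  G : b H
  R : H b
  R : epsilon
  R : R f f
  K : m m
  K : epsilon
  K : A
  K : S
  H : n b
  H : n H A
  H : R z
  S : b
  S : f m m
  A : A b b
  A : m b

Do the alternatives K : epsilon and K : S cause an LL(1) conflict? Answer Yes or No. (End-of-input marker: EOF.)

FIRST(epsilon) = { epsilon } and FIRST(S) = { b, f }.
The first is nullable but FOLLOW(K) = { EOF } is disjoint from FIRST of the second.

No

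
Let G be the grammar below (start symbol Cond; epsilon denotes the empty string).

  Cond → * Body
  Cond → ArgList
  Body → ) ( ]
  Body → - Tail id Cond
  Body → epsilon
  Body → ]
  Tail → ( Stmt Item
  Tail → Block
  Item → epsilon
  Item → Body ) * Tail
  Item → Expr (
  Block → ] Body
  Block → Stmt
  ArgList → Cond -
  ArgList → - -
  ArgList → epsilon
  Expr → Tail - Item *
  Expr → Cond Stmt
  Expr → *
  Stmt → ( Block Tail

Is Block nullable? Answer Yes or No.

Nullable nonterminals: ArgList, Body, Cond, Item.
No production of Block has an RHS whose symbols are all nullable, so Block is not nullable.

No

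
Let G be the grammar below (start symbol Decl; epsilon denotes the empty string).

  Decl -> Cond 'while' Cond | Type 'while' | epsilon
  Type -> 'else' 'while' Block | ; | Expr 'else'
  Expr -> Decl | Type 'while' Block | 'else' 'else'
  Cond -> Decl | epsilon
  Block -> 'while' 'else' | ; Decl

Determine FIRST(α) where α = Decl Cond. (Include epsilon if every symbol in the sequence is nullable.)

Add FIRST(Decl)\{epsilon} = { 'else', 'while', ; }; Decl is nullable, continue.
Add FIRST(Cond)\{epsilon} = { 'else', 'while', ; }; Cond is nullable, continue.
Every symbol is nullable, so include epsilon.

{ 'else', 'while', ;, epsilon }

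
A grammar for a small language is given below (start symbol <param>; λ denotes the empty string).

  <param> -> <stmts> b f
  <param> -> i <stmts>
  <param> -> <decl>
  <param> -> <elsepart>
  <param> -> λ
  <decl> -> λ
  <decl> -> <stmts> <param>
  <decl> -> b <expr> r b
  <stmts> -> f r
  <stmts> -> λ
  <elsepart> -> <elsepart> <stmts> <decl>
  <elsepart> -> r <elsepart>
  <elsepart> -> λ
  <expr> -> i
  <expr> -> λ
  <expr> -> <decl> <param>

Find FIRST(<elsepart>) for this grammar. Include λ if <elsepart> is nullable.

From <elsepart> -> <elsepart> <stmts> <decl>: <elsepart>, <stmts>, <decl> nullable, take FIRST(<elsepart>) ∪ FIRST(<stmts>) ∪ FIRST(<decl>) = { b, f, i, r }; also λ since the whole RHS is nullable.
<elsepart> -> r <elsepart> contributes {r}.
<elsepart> -> λ contributes λ.
Union: FIRST(<elsepart>) = { b, f, i, r, λ }.

{ b, f, i, r, λ }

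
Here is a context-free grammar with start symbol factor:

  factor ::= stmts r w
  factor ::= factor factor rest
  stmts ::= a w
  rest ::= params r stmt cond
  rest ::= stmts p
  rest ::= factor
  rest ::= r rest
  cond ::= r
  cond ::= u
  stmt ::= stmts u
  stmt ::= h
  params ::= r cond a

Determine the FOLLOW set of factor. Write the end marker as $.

{ $, a, r }

factor is the start symbol, so $ ∈ FOLLOW(factor).
In factor ::= factor factor rest: add FIRST(factor rest) = { a }.
In factor ::= factor factor rest: add FIRST(rest) = { a, r }.
In rest ::= factor: factor is at the end, add FOLLOW(rest) = { $, a, r }.
Union: FOLLOW(factor) = { $, a, r }.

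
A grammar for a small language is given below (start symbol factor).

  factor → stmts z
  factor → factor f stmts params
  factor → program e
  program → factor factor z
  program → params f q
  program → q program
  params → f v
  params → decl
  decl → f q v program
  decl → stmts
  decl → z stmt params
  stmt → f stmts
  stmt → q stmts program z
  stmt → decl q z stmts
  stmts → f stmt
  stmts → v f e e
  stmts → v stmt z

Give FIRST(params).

params → f v contributes {f}.
From params → decl: add FIRST(decl) = { f, v, z }.
Union: FIRST(params) = { f, v, z }.

{ f, v, z }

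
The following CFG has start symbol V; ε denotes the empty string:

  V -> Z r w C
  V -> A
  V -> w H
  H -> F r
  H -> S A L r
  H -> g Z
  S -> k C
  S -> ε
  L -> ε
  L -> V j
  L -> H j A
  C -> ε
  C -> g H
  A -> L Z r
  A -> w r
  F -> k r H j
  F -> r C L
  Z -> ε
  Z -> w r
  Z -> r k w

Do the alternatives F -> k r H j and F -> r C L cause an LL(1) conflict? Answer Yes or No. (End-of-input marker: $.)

No

FIRST(k r H j) = { k } and FIRST(r C L) = { r }.
The FIRST sets are disjoint and neither alternative is nullable — no conflict.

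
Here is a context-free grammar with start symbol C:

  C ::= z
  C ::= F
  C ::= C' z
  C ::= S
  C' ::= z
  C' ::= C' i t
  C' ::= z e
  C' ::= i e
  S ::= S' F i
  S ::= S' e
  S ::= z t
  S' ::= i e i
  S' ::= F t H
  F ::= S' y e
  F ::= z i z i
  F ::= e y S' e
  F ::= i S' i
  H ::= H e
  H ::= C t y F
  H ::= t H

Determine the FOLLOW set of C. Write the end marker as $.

{ $, t }

C is the start symbol, so $ ∈ FOLLOW(C).
In H ::= C t y F: add FIRST(t y F) = { t }.
Union: FOLLOW(C) = { $, t }.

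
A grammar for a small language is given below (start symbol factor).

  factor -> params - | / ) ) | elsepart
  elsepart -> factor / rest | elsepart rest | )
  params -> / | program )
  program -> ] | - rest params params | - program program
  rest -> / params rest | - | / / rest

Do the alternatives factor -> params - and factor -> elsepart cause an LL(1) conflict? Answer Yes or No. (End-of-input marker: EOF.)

Yes

FIRST(params -) = { -, /, ] } and FIRST(elsepart) = { ), -, /, ] }.
Both contain -, so the two alternatives are not disjoint — LL(1) conflict.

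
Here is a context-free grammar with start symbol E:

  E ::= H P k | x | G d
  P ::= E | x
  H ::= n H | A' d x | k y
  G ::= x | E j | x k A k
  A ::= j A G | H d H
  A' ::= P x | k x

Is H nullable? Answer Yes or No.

No nonterminal in this grammar is nullable.
No production of H has an RHS whose symbols are all nullable, so H is not nullable.

No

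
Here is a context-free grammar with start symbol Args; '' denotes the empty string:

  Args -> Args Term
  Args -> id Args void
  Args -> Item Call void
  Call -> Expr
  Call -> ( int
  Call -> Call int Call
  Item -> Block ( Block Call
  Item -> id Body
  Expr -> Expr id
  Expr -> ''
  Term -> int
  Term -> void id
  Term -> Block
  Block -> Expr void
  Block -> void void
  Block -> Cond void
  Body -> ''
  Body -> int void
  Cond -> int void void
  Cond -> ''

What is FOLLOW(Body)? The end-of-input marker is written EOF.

{ (, id, int, void }

In Item -> id Body: Body is at the end, add FOLLOW(Item) = { (, id, int, void }.
Union: FOLLOW(Body) = { (, id, int, void }.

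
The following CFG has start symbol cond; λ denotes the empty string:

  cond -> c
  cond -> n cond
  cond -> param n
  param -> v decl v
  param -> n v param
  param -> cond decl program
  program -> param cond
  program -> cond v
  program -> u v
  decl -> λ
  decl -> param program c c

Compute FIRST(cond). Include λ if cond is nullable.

{ c, n, v }

cond -> c contributes {c}.
cond -> n cond contributes {n}.
From cond -> param n: add FIRST(param) = { c, n, v }.
Union: FIRST(cond) = { c, n, v }.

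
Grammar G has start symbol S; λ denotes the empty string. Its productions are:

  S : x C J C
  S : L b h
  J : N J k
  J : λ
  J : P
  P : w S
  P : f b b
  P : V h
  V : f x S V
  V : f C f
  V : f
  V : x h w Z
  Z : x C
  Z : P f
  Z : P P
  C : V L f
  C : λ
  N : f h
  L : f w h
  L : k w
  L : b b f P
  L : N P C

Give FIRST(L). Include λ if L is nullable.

L : f w h contributes {f}.
L : k w contributes {k}.
L : b b f P contributes {b}.
From L : N P C: add FIRST(N) = { f }.
Union: FIRST(L) = { b, f, k }.

{ b, f, k }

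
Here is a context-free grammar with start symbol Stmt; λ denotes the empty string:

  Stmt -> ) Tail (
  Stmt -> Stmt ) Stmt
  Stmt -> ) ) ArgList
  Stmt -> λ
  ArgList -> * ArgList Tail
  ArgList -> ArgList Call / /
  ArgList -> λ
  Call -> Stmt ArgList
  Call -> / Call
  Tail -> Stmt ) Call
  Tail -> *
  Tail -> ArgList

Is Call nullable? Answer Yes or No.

Call -> Stmt ArgList and each of Stmt, ArgList is nullable, so Call ⇒* λ.

Yes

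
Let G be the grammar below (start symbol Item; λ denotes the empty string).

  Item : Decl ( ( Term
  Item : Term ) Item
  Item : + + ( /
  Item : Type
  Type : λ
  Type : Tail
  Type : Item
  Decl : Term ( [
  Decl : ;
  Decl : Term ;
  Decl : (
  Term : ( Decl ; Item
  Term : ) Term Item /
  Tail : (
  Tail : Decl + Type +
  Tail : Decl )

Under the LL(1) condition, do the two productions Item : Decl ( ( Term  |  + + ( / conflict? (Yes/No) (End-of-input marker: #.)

FIRST(Decl ( ( Term) = { (, ), ; } and FIRST(+ + ( /) = { + }.
The FIRST sets are disjoint and neither alternative is nullable — no conflict.

No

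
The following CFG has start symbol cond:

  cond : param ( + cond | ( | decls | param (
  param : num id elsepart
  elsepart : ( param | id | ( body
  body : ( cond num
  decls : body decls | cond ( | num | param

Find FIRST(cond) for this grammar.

From cond : param ( + cond: add FIRST(param) = { num }.
cond : ( contributes {(}.
From cond : decls: add FIRST(decls) = { (, num }.
From cond : param (: add FIRST(param) = { num }.
Union: FIRST(cond) = { (, num }.

{ (, num }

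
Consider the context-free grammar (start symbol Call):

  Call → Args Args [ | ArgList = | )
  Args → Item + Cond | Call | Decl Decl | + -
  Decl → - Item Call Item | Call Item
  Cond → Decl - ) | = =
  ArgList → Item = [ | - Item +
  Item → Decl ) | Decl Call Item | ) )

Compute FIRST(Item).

{ ), +, - }

From Item → Decl ): add FIRST(Decl) = { ), +, - }.
From Item → Decl Call Item: add FIRST(Decl) = { ), +, - }.
Item → ) ) contributes {)}.
Union: FIRST(Item) = { ), +, - }.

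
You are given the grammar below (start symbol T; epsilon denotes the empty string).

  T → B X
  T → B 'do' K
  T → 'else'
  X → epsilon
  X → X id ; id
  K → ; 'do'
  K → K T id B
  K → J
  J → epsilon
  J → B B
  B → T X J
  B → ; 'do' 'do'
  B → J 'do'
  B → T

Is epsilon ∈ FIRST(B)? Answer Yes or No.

Nullable nonterminals: J, K, X.
No production of B has an RHS whose symbols are all nullable, so B is not nullable.

No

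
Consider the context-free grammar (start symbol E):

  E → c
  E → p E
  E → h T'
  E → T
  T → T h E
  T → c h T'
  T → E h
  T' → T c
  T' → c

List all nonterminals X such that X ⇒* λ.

No nonterminal has an empty production or an RHS whose symbols are all nullable.

{ } (none)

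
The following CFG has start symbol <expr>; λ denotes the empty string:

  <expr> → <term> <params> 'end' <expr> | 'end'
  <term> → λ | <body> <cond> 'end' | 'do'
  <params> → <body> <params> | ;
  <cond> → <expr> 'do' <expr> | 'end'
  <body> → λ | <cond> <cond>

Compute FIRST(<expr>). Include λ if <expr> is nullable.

{ 'do', 'end', ; }

From <expr> → <term> <params> 'end' <expr>: <term> nullable, take FIRST(<term>) ∪ FIRST(<params>) = { 'do', 'end', ; }.
<expr> → 'end' contributes {'end'}.
Union: FIRST(<expr>) = { 'do', 'end', ; }.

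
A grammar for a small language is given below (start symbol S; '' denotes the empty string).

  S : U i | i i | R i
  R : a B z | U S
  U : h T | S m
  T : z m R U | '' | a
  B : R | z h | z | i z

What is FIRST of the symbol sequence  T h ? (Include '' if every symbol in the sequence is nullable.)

Add FIRST(T)\{''} = { a, z }; T is nullable, continue.
h is a terminal; add {h} and stop.

{ a, h, z }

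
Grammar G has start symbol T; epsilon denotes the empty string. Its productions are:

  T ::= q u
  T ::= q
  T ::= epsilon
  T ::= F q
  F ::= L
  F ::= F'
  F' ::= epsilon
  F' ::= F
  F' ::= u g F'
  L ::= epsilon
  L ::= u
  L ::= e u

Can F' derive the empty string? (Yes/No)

Yes

F' has an epsilon-production, so F' ⇒ epsilon.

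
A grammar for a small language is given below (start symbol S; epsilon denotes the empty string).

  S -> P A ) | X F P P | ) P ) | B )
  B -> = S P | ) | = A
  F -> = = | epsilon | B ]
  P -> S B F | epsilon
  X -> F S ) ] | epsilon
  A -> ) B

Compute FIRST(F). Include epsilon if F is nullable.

F -> = = contributes {=}.
F -> epsilon contributes epsilon.
From F -> B ]: add FIRST(B) = { ), = }.
Union: FIRST(F) = { ), =, epsilon }.

{ ), =, epsilon }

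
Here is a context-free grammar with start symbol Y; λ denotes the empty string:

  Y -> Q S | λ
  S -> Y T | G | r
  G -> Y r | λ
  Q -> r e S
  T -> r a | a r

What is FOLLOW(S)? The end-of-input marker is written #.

{ #, a, r }

In Y -> Q S: S is at the end, add FOLLOW(Y) = { #, a, r }.
In Q -> r e S: S is at the end, add FOLLOW(Q) = { #, a, r }.
Union: FOLLOW(S) = { #, a, r }.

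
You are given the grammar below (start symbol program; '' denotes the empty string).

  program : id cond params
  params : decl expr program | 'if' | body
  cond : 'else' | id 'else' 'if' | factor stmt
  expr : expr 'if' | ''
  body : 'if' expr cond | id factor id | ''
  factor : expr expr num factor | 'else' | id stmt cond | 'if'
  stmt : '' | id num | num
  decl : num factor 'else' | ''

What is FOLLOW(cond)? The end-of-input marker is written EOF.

In program : id cond params: add FIRST(params)\{''} = { 'if', id, num }.
  Since params is nullable, also add FOLLOW(program) = { EOF }.
In body : 'if' expr cond: cond is at the end, add FOLLOW(body) = { EOF }.
In factor : id stmt cond: cond is at the end, add FOLLOW(factor) = { EOF, 'else', 'if', id, num }.
Union: FOLLOW(cond) = { EOF, 'else', 'if', id, num }.

{ EOF, 'else', 'if', id, num }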